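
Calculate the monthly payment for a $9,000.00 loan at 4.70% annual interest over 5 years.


Loan payment formula: PMT = PV × r / (1 − (1 + r)^(−n))
Monthly rate r = 0.047/12 ≈ 0.00391667, n = 60 months
Denominator: 1 − (1 + 0.047/12)^(−60) = 0.209066
PMT = $9,000.00 × (0.047/12) / 0.209066
PMT = $168.61 per month

PMT = PV × r / (1-(1+r)^(-n)) = $168.61/month


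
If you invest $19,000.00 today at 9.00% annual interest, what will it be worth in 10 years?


Future value formula: FV = PV × (1 + r)^t
FV = $19,000.00 × (1 + 0.09)^10
FV = $19,000.00 × 2.3673637
FV = $44,979.91

FV = PV × (1 + r)^t = $44,979.91


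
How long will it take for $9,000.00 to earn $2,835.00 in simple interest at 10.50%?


Rearrange the simple interest formula for t:
I = P × r × t  ⇒  t = I / (P × r)
t = $2,835.00 / ($9,000.00 × 0.105)
t = 3

t = I/(P×r) = 3 years


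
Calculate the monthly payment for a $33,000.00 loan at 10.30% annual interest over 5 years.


Loan payment formula: PMT = PV × r / (1 − (1 + r)^(−n))
Monthly rate r = 0.103/12 ≈ 0.00858333, n = 60 months
Denominator: 1 − (1 + 0.103/12)^(−60) = 0.401185
PMT = $33,000.00 × (0.103/12) / 0.401185
PMT = $706.03 per month

PMT = PV × r / (1-(1+r)^(-n)) = $706.03/month


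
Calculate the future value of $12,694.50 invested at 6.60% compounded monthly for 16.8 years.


Compound interest formula: A = P(1 + r/n)^(nt)
A = $12,694.50 × (1 + 0.066/12)^(12 × 16.8)
Growth factor: (1 + 0.066/12)^201.6 = 3.021526
A = $12,694.50 × 3.021526
A = $38,356.76

A = P(1 + r/n)^(nt) = $38,356.76


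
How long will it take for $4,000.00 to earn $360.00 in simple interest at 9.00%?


Rearrange the simple interest formula for t:
I = P × r × t  ⇒  t = I / (P × r)
t = $360.00 / ($4,000.00 × 0.09)
t = 1

t = I/(P×r) = 1 year


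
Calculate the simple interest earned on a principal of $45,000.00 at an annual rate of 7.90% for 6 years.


Simple interest formula: I = P × r × t
I = $45,000.00 × 0.079 × 6
I = $21,330.00

I = P × r × t = $21,330.00


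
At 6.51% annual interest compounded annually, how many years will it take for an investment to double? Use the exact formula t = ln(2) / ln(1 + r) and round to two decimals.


Doubling condition: (1 + r)^t = 2
Take ln of both sides: t × ln(1 + r) = ln(2)
t = ln(2) / ln(1 + r)
t = 0.693147 / 0.063069
t = 10.99

t = ln(2) / ln(1 + r) = 10.99 years


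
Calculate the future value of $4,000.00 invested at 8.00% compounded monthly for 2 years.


Compound interest formula: A = P(1 + r/n)^(nt)
A = $4,000.00 × (1 + 0.08/12)^(12 × 2)
Growth factor: (1 + 0.08/12)^24 = 1.172888
A = $4,000.00 × 1.172888
A = $4,691.55

A = P(1 + r/n)^(nt) = $4,691.55


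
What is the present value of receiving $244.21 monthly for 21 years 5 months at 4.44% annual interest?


Present value of an ordinary annuity: PV = PMT × (1 − (1 + r)^(−n)) / r
Monthly rate r = 0.0444/12 = 0.0037, n = 257
PV = $244.21 × (1 − (1 + 0.0444/12)^(−257)) / (0.0444/12)
PV = $244.21 × 165.656280
PV = $40,454.92

PV = PMT × (1-(1+r)^(-n))/r = $40,454.92


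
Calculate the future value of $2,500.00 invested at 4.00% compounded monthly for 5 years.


Compound interest formula: A = P(1 + r/n)^(nt)
A = $2,500.00 × (1 + 0.04/12)^(12 × 5)
Growth factor: (1 + 0.04/12)^60 = 1.220997
A = $2,500.00 × 1.220997
A = $3,052.49

A = P(1 + r/n)^(nt) = $3,052.49


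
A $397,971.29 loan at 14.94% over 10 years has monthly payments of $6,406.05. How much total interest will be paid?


Total paid over the life of the loan = PMT × n.
Total paid = $6,406.05 × 120 = $768,726.00
Total interest = total paid − principal = $768,726.00 − $397,971.29 = $370,754.71

Total interest = (PMT × n) - PV = $370,754.71


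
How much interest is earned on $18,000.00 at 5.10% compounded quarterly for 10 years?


Compound interest earned = final amount − principal.
A = P(1 + r/n)^(nt) = $18,000.00 × (1 + 0.051/4)^(4 × 10) = $29,878.76
Interest = A − P = $29,878.76 − $18,000.00 = $11,878.76

Interest = A - P = $11,878.76


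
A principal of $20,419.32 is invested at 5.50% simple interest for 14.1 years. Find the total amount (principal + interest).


Total amount formula: A = P(1 + rt) = P + P·r·t
Interest: I = P × r × t = $20,419.32 × 0.055 × 14.1 = $15,835.18
A = P + I = $20,419.32 + $15,835.18 = $36,254.50

A = P + I = P(1 + rt) = $36,254.50


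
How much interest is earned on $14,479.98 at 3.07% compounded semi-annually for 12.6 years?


Compound interest earned = final amount − principal.
A = P(1 + r/n)^(nt) = $14,479.98 × (1 + 0.0307/2)^(2 × 12.6) = $21,256.19
Interest = A − P = $21,256.19 − $14,479.98 = $6,776.21

Interest = A - P = $6,776.21


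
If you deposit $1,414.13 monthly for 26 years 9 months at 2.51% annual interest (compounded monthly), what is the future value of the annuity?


Future value of an ordinary annuity: FV = PMT × ((1 + r)^n − 1) / r
Monthly rate r = 0.0251/12 ≈ 0.00209167, n = 321
FV = $1,414.13 × ((1 + 0.0251/12)^321 − 1) / (0.0251/12)
FV = $1,414.13 × 456.885547
FV = $646,095.56

FV = PMT × ((1+r)^n - 1)/r = $646,095.56


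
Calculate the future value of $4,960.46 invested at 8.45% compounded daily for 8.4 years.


Compound interest formula: A = P(1 + r/n)^(nt)
A = $4,960.46 × (1 + 0.0845/365)^(365 × 8.4)
Growth factor: (1 + 0.0845/365)^3066 = 2.0334175
A = $4,960.46 × 2.0334175
A = $10,086.69

A = P(1 + r/n)^(nt) = $10,086.69


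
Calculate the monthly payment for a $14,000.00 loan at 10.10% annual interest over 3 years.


Loan payment formula: PMT = PV × r / (1 − (1 + r)^(−n))
Monthly rate r = 0.101/12 ≈ 0.00841667, n = 36 months
Denominator: 1 − (1 + 0.101/12)^(−36) = 0.260464
PMT = $14,000.00 × (0.101/12) / 0.260464
PMT = $452.40 per month

PMT = PV × r / (1-(1+r)^(-n)) = $452.40/month


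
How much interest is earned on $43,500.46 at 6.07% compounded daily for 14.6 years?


Compound interest earned = final amount − principal.
A = P(1 + r/n)^(nt) = $43,500.46 × (1 + 0.0607/365)^(365 × 14.6) = $105,521.83
Interest = A − P = $105,521.83 − $43,500.46 = $62,021.37

Interest = A - P = $62,021.37


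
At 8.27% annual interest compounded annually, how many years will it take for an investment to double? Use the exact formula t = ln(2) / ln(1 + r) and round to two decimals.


Doubling condition: (1 + r)^t = 2
Take ln of both sides: t × ln(1 + r) = ln(2)
t = ln(2) / ln(1 + r)
t = 0.693147 / 0.079458
t = 8.72

t = ln(2) / ln(1 + r) = 8.72 years


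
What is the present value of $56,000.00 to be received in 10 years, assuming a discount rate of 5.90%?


Present value formula: PV = FV / (1 + r)^t
PV = $56,000.00 / (1 + 0.059)^10
PV = $56,000.00 / 1.77402445
PV = $31,566.64

PV = FV / (1 + r)^t = $31,566.64


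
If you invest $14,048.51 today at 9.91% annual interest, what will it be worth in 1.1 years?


Future value formula: FV = PV × (1 + r)^t
FV = $14,048.51 × (1 + 0.0991)^1.1
FV = $14,048.51 × 1.109535
FV = $15,587.31

FV = PV × (1 + r)^t = $15,587.31


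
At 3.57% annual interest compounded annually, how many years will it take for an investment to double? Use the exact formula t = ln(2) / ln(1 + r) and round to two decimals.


Doubling condition: (1 + r)^t = 2
Take ln of both sides: t × ln(1 + r) = ln(2)
t = ln(2) / ln(1 + r)
t = 0.693147 / 0.035078
t = 19.76

t = ln(2) / ln(1 + r) = 19.76 years


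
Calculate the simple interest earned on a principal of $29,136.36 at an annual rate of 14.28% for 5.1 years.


Simple interest formula: I = P × r × t
I = $29,136.36 × 0.1428 × 5.1
I = $21,219.43

I = P × r × t = $21,219.43


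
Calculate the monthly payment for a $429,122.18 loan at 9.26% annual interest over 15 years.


Loan payment formula: PMT = PV × r / (1 − (1 + r)^(−n))
Monthly rate r = 0.0926/12 ≈ 0.00771667, n = 180 months
Denominator: 1 − (1 + 0.0926/12)^(−180) = 0.749343
PMT = $429,122.18 × (0.0926/12) / 0.749343
PMT = $4,419.06 per month

PMT = PV × r / (1-(1+r)^(-n)) = $4,419.06/month


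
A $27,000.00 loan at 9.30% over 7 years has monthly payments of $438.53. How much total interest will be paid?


Total paid over the life of the loan = PMT × n.
Total paid = $438.53 × 84 = $36,836.52
Total interest = total paid − principal = $36,836.52 − $27,000.00 = $9,836.52

Total interest = (PMT × n) - PV = $9,836.52


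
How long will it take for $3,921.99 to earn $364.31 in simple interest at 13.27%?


Rearrange the simple interest formula for t:
I = P × r × t  ⇒  t = I / (P × r)
t = $364.31 / ($3,921.99 × 0.1327)
t = 0.7

t = I/(P×r) = 0.7 years


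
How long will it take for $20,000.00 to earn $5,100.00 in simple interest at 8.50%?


Rearrange the simple interest formula for t:
I = P × r × t  ⇒  t = I / (P × r)
t = $5,100.00 / ($20,000.00 × 0.085)
t = 3

t = I/(P×r) = 3 years


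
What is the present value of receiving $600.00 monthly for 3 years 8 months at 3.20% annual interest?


Present value of an ordinary annuity: PV = PMT × (1 − (1 + r)^(−n)) / r
Monthly rate r = 0.032/12 ≈ 0.00266667, n = 44
PV = $600.00 × (1 − (1 + 0.032/12)^(−44)) / (0.032/12)
PV = $600.00 × 41.464649
PV = $24,878.79

PV = PMT × (1-(1+r)^(-n))/r = $24,878.79


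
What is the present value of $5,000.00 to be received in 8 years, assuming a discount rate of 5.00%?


Present value formula: PV = FV / (1 + r)^t
PV = $5,000.00 / (1 + 0.05)^8
PV = $5,000.00 / 1.477455
PV = $3,384.20

PV = FV / (1 + r)^t = $3,384.20


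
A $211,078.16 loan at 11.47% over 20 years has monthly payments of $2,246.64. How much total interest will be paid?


Total paid over the life of the loan = PMT × n.
Total paid = $2,246.64 × 240 = $539,193.60
Total interest = total paid − principal = $539,193.60 − $211,078.16 = $328,115.44

Total interest = (PMT × n) - PV = $328,115.44


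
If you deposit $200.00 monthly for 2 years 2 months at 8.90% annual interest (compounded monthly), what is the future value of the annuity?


Future value of an ordinary annuity: FV = PMT × ((1 + r)^n − 1) / r
Monthly rate r = 0.089/12 ≈ 0.00741667, n = 26
FV = $200.00 × ((1 + 0.089/12)^26 − 1) / (0.089/12)
FV = $200.00 × 28.559738
FV = $5,711.95

FV = PMT × ((1+r)^n - 1)/r = $5,711.95


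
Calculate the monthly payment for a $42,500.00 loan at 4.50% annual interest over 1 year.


Loan payment formula: PMT = PV × r / (1 − (1 + r)^(−n))
Monthly rate r = 0.045/12 = 0.00375, n = 12 months
Denominator: 1 − (1 + 0.045/12)^(−12) = 0.043922
PMT = $42,500.00 × (0.045/12) / 0.043922
PMT = $3,628.59 per month

PMT = PV × r / (1-(1+r)^(-n)) = $3,628.59/month


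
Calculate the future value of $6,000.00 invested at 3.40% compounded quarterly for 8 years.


Compound interest formula: A = P(1 + r/n)^(nt)
A = $6,000.00 × (1 + 0.034/4)^(4 × 8)
Growth factor: (1 + 0.034/4)^32 = 1.311079
A = $6,000.00 × 1.311079
A = $7,866.47

A = P(1 + r/n)^(nt) = $7,866.47


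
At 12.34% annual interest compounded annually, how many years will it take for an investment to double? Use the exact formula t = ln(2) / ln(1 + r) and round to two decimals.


Doubling condition: (1 + r)^t = 2
Take ln of both sides: t × ln(1 + r) = ln(2)
t = ln(2) / ln(1 + r)
t = 0.693147 / 0.116360
t = 5.96

t = ln(2) / ln(1 + r) = 5.96 years


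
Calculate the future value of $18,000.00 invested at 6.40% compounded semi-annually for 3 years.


Compound interest formula: A = P(1 + r/n)^(nt)
A = $18,000.00 × (1 + 0.064/2)^(2 × 3)
Growth factor: (1 + 0.064/2)^6 = 1.208031
A = $18,000.00 × 1.208031
A = $21,744.56

A = P(1 + r/n)^(nt) = $21,744.56


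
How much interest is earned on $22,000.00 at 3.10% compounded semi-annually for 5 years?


Compound interest earned = final amount − principal.
A = P(1 + r/n)^(nt) = $22,000.00 × (1 + 0.031/2)^(2 × 5) = $25,657.95
Interest = A − P = $25,657.95 − $22,000.00 = $3,657.95

Interest = A - P = $3,657.95


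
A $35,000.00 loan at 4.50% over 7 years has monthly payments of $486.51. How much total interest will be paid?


Total paid over the life of the loan = PMT × n.
Total paid = $486.51 × 84 = $40,866.84
Total interest = total paid − principal = $40,866.84 − $35,000.00 = $5,866.84

Total interest = (PMT × n) - PV = $5,866.84


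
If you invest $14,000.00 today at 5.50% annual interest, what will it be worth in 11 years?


Future value formula: FV = PV × (1 + r)^t
FV = $14,000.00 × (1 + 0.055)^11
FV = $14,000.00 × 1.802092
FV = $25,229.29

FV = PV × (1 + r)^t = $25,229.29


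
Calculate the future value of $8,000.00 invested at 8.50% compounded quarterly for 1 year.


Compound interest formula: A = P(1 + r/n)^(nt)
A = $8,000.00 × (1 + 0.085/4)^(4 × 1)
Growth factor: (1 + 0.085/4)^4 = 1.087748
A = $8,000.00 × 1.087748
A = $8,701.98

A = P(1 + r/n)^(nt) = $8,701.98


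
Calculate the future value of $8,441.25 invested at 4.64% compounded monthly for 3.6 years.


Compound interest formula: A = P(1 + r/n)^(nt)
A = $8,441.25 × (1 + 0.0464/12)^(12 × 3.6)
Growth factor: (1 + 0.0464/12)^43.2 = 1.181421
A = $8,441.25 × 1.181421
A = $9,972.67

A = P(1 + r/n)^(nt) = $9,972.67


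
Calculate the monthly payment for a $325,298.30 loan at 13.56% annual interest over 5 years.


Loan payment formula: PMT = PV × r / (1 − (1 + r)^(−n))
Monthly rate r = 0.1356/12 = 0.0113, n = 60 months
Denominator: 1 − (1 + 0.1356/12)^(−60) = 0.490435
PMT = $325,298.30 × (0.1356/12) / 0.490435
PMT = $7,495.12 per month

PMT = PV × r / (1-(1+r)^(-n)) = $7,495.12/month


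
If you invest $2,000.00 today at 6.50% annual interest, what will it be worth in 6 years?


Future value formula: FV = PV × (1 + r)^t
FV = $2,000.00 × (1 + 0.065)^6
FV = $2,000.00 × 1.459142
FV = $2,918.28

FV = PV × (1 + r)^t = $2,918.28


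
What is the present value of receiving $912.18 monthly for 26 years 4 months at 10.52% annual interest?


Present value of an ordinary annuity: PV = PMT × (1 − (1 + r)^(−n)) / r
Monthly rate r = 0.1052/12 ≈ 0.00876667, n = 316
PV = $912.18 × (1 − (1 + 0.1052/12)^(−316)) / (0.1052/12)
PV = $912.18 × 106.835799
PV = $97,453.48

PV = PMT × (1-(1+r)^(-n))/r = $97,453.48


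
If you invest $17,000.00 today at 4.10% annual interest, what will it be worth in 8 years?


Future value formula: FV = PV × (1 + r)^t
FV = $17,000.00 × (1 + 0.041)^8
FV = $17,000.00 × 1.379132
FV = $23,445.24

FV = PV × (1 + r)^t = $23,445.24


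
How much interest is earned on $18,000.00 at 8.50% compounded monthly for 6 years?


Compound interest earned = final amount − principal.
A = P(1 + r/n)^(nt) = $18,000.00 × (1 + 0.085/12)^(12 × 6) = $29,921.40
Interest = A − P = $29,921.40 − $18,000.00 = $11,921.40

Interest = A - P = $11,921.40


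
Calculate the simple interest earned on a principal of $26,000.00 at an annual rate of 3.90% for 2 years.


Simple interest formula: I = P × r × t
I = $26,000.00 × 0.039 × 2
I = $2,028.00

I = P × r × t = $2,028.00


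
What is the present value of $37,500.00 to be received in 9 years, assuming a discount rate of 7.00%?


Present value formula: PV = FV / (1 + r)^t
PV = $37,500.00 / (1 + 0.07)^9
PV = $37,500.00 / 1.838459
PV = $20,397.52

PV = FV / (1 + r)^t = $20,397.52


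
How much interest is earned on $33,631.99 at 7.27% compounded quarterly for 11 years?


Compound interest earned = final amount − principal.
A = P(1 + r/n)^(nt) = $33,631.99 × (1 + 0.0727/4)^(4 × 11) = $74,291.56
Interest = A − P = $74,291.56 − $33,631.99 = $40,659.57

Interest = A - P = $40,659.57


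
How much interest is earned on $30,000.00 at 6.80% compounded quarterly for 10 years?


Compound interest earned = final amount − principal.
A = P(1 + r/n)^(nt) = $30,000.00 × (1 + 0.068/4)^(4 × 10) = $58,878.86
Interest = A − P = $58,878.86 − $30,000.00 = $28,878.86

Interest = A - P = $28,878.86


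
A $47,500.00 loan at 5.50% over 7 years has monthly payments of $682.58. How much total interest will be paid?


Total paid over the life of the loan = PMT × n.
Total paid = $682.58 × 84 = $57,336.72
Total interest = total paid − principal = $57,336.72 − $47,500.00 = $9,836.72

Total interest = (PMT × n) - PV = $9,836.72


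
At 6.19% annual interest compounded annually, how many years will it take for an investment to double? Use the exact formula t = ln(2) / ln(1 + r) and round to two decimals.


Doubling condition: (1 + r)^t = 2
Take ln of both sides: t × ln(1 + r) = ln(2)
t = ln(2) / ln(1 + r)
t = 0.693147 / 0.060060
t = 11.54

t = ln(2) / ln(1 + r) = 11.54 years


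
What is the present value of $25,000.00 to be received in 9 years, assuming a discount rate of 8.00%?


Present value formula: PV = FV / (1 + r)^t
PV = $25,000.00 / (1 + 0.08)^9
PV = $25,000.00 / 1.999005
PV = $12,506.22

PV = FV / (1 + r)^t = $12,506.22


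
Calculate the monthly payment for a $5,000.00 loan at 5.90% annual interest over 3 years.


Loan payment formula: PMT = PV × r / (1 − (1 + r)^(−n))
Monthly rate r = 0.059/12 ≈ 0.00491667, n = 36 months
Denominator: 1 − (1 + 0.059/12)^(−36) = 0.161857
PMT = $5,000.00 × (0.059/12) / 0.161857
PMT = $151.88 per month

PMT = PV × r / (1-(1+r)^(-n)) = $151.88/month


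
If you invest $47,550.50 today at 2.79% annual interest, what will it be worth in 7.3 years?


Future value formula: FV = PV × (1 + r)^t
FV = $47,550.50 × (1 + 0.0279)^7.3
FV = $47,550.50 × 1.2224788
FV = $58,129.48

FV = PV × (1 + r)^t = $58,129.48


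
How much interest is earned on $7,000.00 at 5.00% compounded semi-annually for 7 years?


Compound interest earned = final amount − principal.
A = P(1 + r/n)^(nt) = $7,000.00 × (1 + 0.05/2)^(2 × 7) = $9,890.82
Interest = A − P = $9,890.82 − $7,000.00 = $2,890.82

Interest = A - P = $2,890.82


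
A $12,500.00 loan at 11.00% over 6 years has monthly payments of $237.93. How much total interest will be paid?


Total paid over the life of the loan = PMT × n.
Total paid = $237.93 × 72 = $17,130.96
Total interest = total paid − principal = $17,130.96 − $12,500.00 = $4,630.96

Total interest = (PMT × n) - PV = $4,630.96


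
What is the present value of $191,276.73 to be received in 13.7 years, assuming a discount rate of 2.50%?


Present value formula: PV = FV / (1 + r)^t
PV = $191,276.73 / (1 + 0.025)^13.7
PV = $191,276.73 / 1.4025455
PV = $136,378.27

PV = FV / (1 + r)^t = $136,378.27


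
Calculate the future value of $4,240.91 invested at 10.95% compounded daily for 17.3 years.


Compound interest formula: A = P(1 + r/n)^(nt)
A = $4,240.91 × (1 + 0.1095/365)^(365 × 17.3)
Growth factor: (1 + 0.1095/365)^6314.5 = 6.646337
A = $4,240.91 × 6.646337
A = $28,186.52

A = P(1 + r/n)^(nt) = $28,186.52


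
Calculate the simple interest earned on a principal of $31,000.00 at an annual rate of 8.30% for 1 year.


Simple interest formula: I = P × r × t
I = $31,000.00 × 0.083 × 1
I = $2,573.00

I = P × r × t = $2,573.00


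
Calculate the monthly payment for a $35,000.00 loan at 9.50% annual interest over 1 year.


Loan payment formula: PMT = PV × r / (1 − (1 + r)^(−n))
Monthly rate r = 0.095/12 ≈ 0.00791667, n = 12 months
Denominator: 1 − (1 + 0.095/12)^(−12) = 0.090287
PMT = $35,000.00 × (0.095/12) / 0.090287
PMT = $3,068.92 per month

PMT = PV × r / (1-(1+r)^(-n)) = $3,068.92/month


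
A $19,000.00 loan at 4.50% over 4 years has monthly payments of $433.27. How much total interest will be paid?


Total paid over the life of the loan = PMT × n.
Total paid = $433.27 × 48 = $20,796.96
Total interest = total paid − principal = $20,796.96 − $19,000.00 = $1,796.96

Total interest = (PMT × n) - PV = $1,796.96


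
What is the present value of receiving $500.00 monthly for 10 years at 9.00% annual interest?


Present value of an ordinary annuity: PV = PMT × (1 − (1 + r)^(−n)) / r
Monthly rate r = 0.09/12 = 0.0075, n = 120
PV = $500.00 × (1 − (1 + 0.09/12)^(−120)) / (0.09/12)
PV = $500.00 × 78.941693
PV = $39,470.85

PV = PMT × (1-(1+r)^(-n))/r = $39,470.85


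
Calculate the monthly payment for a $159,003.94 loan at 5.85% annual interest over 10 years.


Loan payment formula: PMT = PV × r / (1 − (1 + r)^(−n))
Monthly rate r = 0.0585/12 = 0.004875, n = 120 months
Denominator: 1 − (1 + 0.0585/12)^(−120) = 0.442102
PMT = $159,003.94 × (0.0585/12) / 0.442102
PMT = $1,753.32 per month

PMT = PV × r / (1-(1+r)^(-n)) = $1,753.32/month


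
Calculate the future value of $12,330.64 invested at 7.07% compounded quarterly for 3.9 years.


Compound interest formula: A = P(1 + r/n)^(nt)
A = $12,330.64 × (1 + 0.0707/4)^(4 × 3.9)
Growth factor: (1 + 0.0707/4)^15.6 = 1.314323
A = $12,330.64 × 1.314323
A = $16,206.44

A = P(1 + r/n)^(nt) = $16,206.44


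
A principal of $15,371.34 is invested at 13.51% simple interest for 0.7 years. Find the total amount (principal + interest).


Total amount formula: A = P(1 + rt) = P + P·r·t
Interest: I = P × r × t = $15,371.34 × 0.1351 × 0.7 = $1,453.67
A = P + I = $15,371.34 + $1,453.67 = $16,825.01

A = P + I = P(1 + rt) = $16,825.01


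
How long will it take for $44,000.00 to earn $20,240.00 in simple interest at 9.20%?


Rearrange the simple interest formula for t:
I = P × r × t  ⇒  t = I / (P × r)
t = $20,240.00 / ($44,000.00 × 0.092)
t = 5

t = I/(P×r) = 5 years


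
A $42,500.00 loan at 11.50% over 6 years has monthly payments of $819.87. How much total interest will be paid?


Total paid over the life of the loan = PMT × n.
Total paid = $819.87 × 72 = $59,030.64
Total interest = total paid − principal = $59,030.64 − $42,500.00 = $16,530.64

Total interest = (PMT × n) - PV = $16,530.64


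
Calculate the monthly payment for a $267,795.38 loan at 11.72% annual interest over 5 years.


Loan payment formula: PMT = PV × r / (1 − (1 + r)^(−n))
Monthly rate r = 0.1172/12 ≈ 0.00976667, n = 60 months
Denominator: 1 − (1 + 0.1172/12)^(−60) = 0.441866
PMT = $267,795.38 × (0.1172/12) / 0.441866
PMT = $5,919.14 per month

PMT = PV × r / (1-(1+r)^(-n)) = $5,919.14/month


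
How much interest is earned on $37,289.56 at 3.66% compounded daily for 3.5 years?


Compound interest earned = final amount − principal.
A = P(1 + r/n)^(nt) = $37,289.56 × (1 + 0.0366/365)^(365 × 3.5) = $42,385.53
Interest = A − P = $42,385.53 − $37,289.56 = $5,095.97

Interest = A - P = $5,095.97


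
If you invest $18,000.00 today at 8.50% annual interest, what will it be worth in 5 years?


Future value formula: FV = PV × (1 + r)^t
FV = $18,000.00 × (1 + 0.085)^5
FV = $18,000.00 × 1.5036567
FV = $27,065.82

FV = PV × (1 + r)^t = $27,065.82


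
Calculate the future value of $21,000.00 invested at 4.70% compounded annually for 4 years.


Compound interest formula: A = P(1 + r/n)^(nt)
A = $21,000.00 × (1 + 0.047/1)^(1 × 4)
Growth factor: (1 + 0.047/1)^4 = 1.2016742
A = $21,000.00 × 1.2016742
A = $25,235.16

A = P(1 + r/n)^(nt) = $25,235.16


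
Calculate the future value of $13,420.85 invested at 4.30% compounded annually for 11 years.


Compound interest formula: A = P(1 + r/n)^(nt)
A = $13,420.85 × (1 + 0.043/1)^(1 × 11)
Growth factor: (1 + 0.043/1)^11 = 1.5890128
A = $13,420.85 × 1.5890128
A = $21,325.90

A = P(1 + r/n)^(nt) = $21,325.90


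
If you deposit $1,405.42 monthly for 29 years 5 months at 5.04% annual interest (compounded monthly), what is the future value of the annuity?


Future value of an ordinary annuity: FV = PMT × ((1 + r)^n − 1) / r
Monthly rate r = 0.0504/12 = 0.0042, n = 353
FV = $1,405.42 × ((1 + 0.0504/12)^353 − 1) / (0.0504/12)
FV = $1,405.42 × 807.316384
FV = $1,134,618.59

FV = PMT × ((1+r)^n - 1)/r = $1,134,618.59


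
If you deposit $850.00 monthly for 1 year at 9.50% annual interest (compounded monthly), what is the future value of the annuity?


Future value of an ordinary annuity: FV = PMT × ((1 + r)^n − 1) / r
Monthly rate r = 0.095/12 ≈ 0.00791667, n = 12
FV = $850.00 × ((1 + 0.095/12)^12 − 1) / (0.095/12)
FV = $850.00 × 12.536537
FV = $10,656.06

FV = PMT × ((1+r)^n - 1)/r = $10,656.06


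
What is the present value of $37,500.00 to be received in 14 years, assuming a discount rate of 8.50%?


Present value formula: PV = FV / (1 + r)^t
PV = $37,500.00 / (1 + 0.085)^14
PV = $37,500.00 / 3.133404
PV = $11,967.82

PV = FV / (1 + r)^t = $11,967.82


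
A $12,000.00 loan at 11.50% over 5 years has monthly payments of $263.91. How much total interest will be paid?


Total paid over the life of the loan = PMT × n.
Total paid = $263.91 × 60 = $15,834.60
Total interest = total paid − principal = $15,834.60 − $12,000.00 = $3,834.60

Total interest = (PMT × n) - PV = $3,834.60


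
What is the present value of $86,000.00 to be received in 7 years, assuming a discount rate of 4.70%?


Present value formula: PV = FV / (1 + r)^t
PV = $86,000.00 / (1 + 0.047)^7
PV = $86,000.00 / 1.3791985
PV = $62,355.06

PV = FV / (1 + r)^t = $62,355.06


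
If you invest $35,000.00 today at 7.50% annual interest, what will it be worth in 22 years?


Future value formula: FV = PV × (1 + r)^t
FV = $35,000.00 × (1 + 0.075)^22
FV = $35,000.00 × 4.9089229
FV = $171,812.30

FV = PV × (1 + r)^t = $171,812.30


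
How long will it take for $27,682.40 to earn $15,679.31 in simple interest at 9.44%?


Rearrange the simple interest formula for t:
I = P × r × t  ⇒  t = I / (P × r)
t = $15,679.31 / ($27,682.40 × 0.0944)
t = 6

t = I/(P×r) = 6 years


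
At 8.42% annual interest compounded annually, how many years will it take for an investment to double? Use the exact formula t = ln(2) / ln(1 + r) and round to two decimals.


Doubling condition: (1 + r)^t = 2
Take ln of both sides: t × ln(1 + r) = ln(2)
t = ln(2) / ln(1 + r)
t = 0.693147 / 0.080842
t = 8.57

t = ln(2) / ln(1 + r) = 8.57 years


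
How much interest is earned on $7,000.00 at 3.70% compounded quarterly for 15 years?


Compound interest earned = final amount − principal.
A = P(1 + r/n)^(nt) = $7,000.00 × (1 + 0.037/4)^(4 × 15) = $12,162.52
Interest = A − P = $12,162.52 − $7,000.00 = $5,162.52

Interest = A - P = $5,162.52


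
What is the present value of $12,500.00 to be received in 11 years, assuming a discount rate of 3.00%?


Present value formula: PV = FV / (1 + r)^t
PV = $12,500.00 / (1 + 0.03)^11
PV = $12,500.00 / 1.384234
PV = $9,030.27

PV = FV / (1 + r)^t = $9,030.27


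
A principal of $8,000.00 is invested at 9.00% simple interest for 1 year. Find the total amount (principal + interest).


Total amount formula: A = P(1 + rt) = P + P·r·t
Interest: I = P × r × t = $8,000.00 × 0.09 × 1 = $720.00
A = P + I = $8,000.00 + $720.00 = $8,720.00

A = P + I = P(1 + rt) = $8,720.00


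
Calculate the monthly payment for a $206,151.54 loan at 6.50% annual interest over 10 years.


Loan payment formula: PMT = PV × r / (1 − (1 + r)^(−n))
Monthly rate r = 0.065/12 ≈ 0.00541667, n = 120 months
Denominator: 1 − (1 + 0.065/12)^(−120) = 0.477038
PMT = $206,151.54 × (0.065/12) / 0.477038
PMT = $2,340.81 per month

PMT = PV × r / (1-(1+r)^(-n)) = $2,340.81/month


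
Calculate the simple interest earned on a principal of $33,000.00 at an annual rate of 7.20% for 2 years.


Simple interest formula: I = P × r × t
I = $33,000.00 × 0.072 × 2
I = $4,752.00

I = P × r × t = $4,752.00


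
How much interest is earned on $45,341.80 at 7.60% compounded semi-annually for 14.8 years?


Compound interest earned = final amount − principal.
A = P(1 + r/n)^(nt) = $45,341.80 × (1 + 0.076/2)^(2 × 14.8) = $136,754.12
Interest = A − P = $136,754.12 − $45,341.80 = $91,412.32

Interest = A - P = $91,412.32


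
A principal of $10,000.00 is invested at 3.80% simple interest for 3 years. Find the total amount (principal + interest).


Total amount formula: A = P(1 + rt) = P + P·r·t
Interest: I = P × r × t = $10,000.00 × 0.038 × 3 = $1,140.00
A = P + I = $10,000.00 + $1,140.00 = $11,140.00

A = P + I = P(1 + rt) = $11,140.00


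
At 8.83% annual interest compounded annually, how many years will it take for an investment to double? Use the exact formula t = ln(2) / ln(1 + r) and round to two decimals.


Doubling condition: (1 + r)^t = 2
Take ln of both sides: t × ln(1 + r) = ln(2)
t = ln(2) / ln(1 + r)
t = 0.693147 / 0.084617
t = 8.19

t = ln(2) / ln(1 + r) = 8.19 years


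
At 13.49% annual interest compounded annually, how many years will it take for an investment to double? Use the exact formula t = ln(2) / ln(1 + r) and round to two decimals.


Doubling condition: (1 + r)^t = 2
Take ln of both sides: t × ln(1 + r) = ln(2)
t = ln(2) / ln(1 + r)
t = 0.693147 / 0.126545
t = 5.48

t = ln(2) / ln(1 + r) = 5.48 years


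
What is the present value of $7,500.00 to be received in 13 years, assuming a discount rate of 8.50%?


Present value formula: PV = FV / (1 + r)^t
PV = $7,500.00 / (1 + 0.085)^13
PV = $7,500.00 / 2.887930
PV = $2,597.02

PV = FV / (1 + r)^t = $2,597.02


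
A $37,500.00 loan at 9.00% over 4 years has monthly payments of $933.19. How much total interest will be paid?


Total paid over the life of the loan = PMT × n.
Total paid = $933.19 × 48 = $44,793.12
Total interest = total paid − principal = $44,793.12 − $37,500.00 = $7,293.12

Total interest = (PMT × n) - PV = $7,293.12


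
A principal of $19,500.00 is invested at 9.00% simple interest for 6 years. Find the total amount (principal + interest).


Total amount formula: A = P(1 + rt) = P + P·r·t
Interest: I = P × r × t = $19,500.00 × 0.09 × 6 = $10,530.00
A = P + I = $19,500.00 + $10,530.00 = $30,030.00

A = P + I = P(1 + rt) = $30,030.00


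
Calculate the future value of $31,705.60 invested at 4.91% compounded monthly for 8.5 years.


Compound interest formula: A = P(1 + r/n)^(nt)
A = $31,705.60 × (1 + 0.0491/12)^(12 × 8.5)
Growth factor: (1 + 0.0491/12)^102 = 1.516642
A = $31,705.60 × 1.516642
A = $48,086.04

A = P(1 + r/n)^(nt) = $48,086.04


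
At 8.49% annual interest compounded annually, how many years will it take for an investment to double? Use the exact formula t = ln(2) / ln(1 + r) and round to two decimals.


Doubling condition: (1 + r)^t = 2
Take ln of both sides: t × ln(1 + r) = ln(2)
t = ln(2) / ln(1 + r)
t = 0.693147 / 0.081488
t = 8.51

t = ln(2) / ln(1 + r) = 8.51 years


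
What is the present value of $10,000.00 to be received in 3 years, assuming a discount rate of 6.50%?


Present value formula: PV = FV / (1 + r)^t
PV = $10,000.00 / (1 + 0.065)^3
PV = $10,000.00 / 1.207950
PV = $8,278.49

PV = FV / (1 + r)^t = $8,278.49


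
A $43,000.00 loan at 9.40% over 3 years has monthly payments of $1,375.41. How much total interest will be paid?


Total paid over the life of the loan = PMT × n.
Total paid = $1,375.41 × 36 = $49,514.76
Total interest = total paid − principal = $49,514.76 − $43,000.00 = $6,514.76

Total interest = (PMT × n) - PV = $6,514.76


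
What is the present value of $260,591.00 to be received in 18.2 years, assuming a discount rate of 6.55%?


Present value formula: PV = FV / (1 + r)^t
PV = $260,591.00 / (1 + 0.0655)^18.2
PV = $260,591.00 / 3.1730204
PV = $82,127.11

PV = FV / (1 + r)^t = $82,127.11


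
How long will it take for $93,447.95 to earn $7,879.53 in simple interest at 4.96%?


Rearrange the simple interest formula for t:
I = P × r × t  ⇒  t = I / (P × r)
t = $7,879.53 / ($93,447.95 × 0.0496)
t = 1.7

t = I/(P×r) = 1.7 years


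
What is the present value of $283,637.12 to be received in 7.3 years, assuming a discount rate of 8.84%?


Present value formula: PV = FV / (1 + r)^t
PV = $283,637.12 / (1 + 0.0884)^7.3
PV = $283,637.12 / 1.85590735
PV = $152,829.35

PV = FV / (1 + r)^t = $152,829.35


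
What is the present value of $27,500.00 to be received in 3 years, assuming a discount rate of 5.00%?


Present value formula: PV = FV / (1 + r)^t
PV = $27,500.00 / (1 + 0.05)^3
PV = $27,500.00 / 1.157625
PV = $23,755.53

PV = FV / (1 + r)^t = $23,755.53


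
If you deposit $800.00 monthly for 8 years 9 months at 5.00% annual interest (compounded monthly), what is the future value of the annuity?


Future value of an ordinary annuity: FV = PMT × ((1 + r)^n − 1) / r
Monthly rate r = 0.05/12 ≈ 0.00416667, n = 105
FV = $800.00 × ((1 + 0.05/12)^105 − 1) / (0.05/12)
FV = $800.00 × 131.381557
FV = $105,105.25

FV = PMT × ((1+r)^n - 1)/r = $105,105.25


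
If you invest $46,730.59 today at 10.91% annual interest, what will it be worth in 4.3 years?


Future value formula: FV = PV × (1 + r)^t
FV = $46,730.59 × (1 + 0.1091)^4.3
FV = $46,730.59 × 1.5608962
FV = $72,941.60

FV = PV × (1 + r)^t = $72,941.60


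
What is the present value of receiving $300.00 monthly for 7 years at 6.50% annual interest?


Present value of an ordinary annuity: PV = PMT × (1 − (1 + r)^(−n)) / r
Monthly rate r = 0.065/12 ≈ 0.00541667, n = 84
PV = $300.00 × (1 − (1 + 0.065/12)^(−84)) / (0.065/12)
PV = $300.00 × 67.342623
PV = $20,202.79

PV = PMT × (1-(1+r)^(-n))/r = $20,202.79


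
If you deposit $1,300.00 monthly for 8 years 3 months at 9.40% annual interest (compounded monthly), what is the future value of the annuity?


Future value of an ordinary annuity: FV = PMT × ((1 + r)^n − 1) / r
Monthly rate r = 0.094/12 ≈ 0.00783333, n = 99
FV = $1,300.00 × ((1 + 0.094/12)^99 − 1) / (0.094/12)
FV = $1,300.00 × 148.739444
FV = $193,361.28

FV = PMT × ((1+r)^n - 1)/r = $193,361.28


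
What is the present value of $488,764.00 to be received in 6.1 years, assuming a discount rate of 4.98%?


Present value formula: PV = FV / (1 + r)^t
PV = $488,764.00 / (1 + 0.0498)^6.1
PV = $488,764.00 / 1.34508605
PV = $363,370.06

PV = FV / (1 + r)^t = $363,370.06


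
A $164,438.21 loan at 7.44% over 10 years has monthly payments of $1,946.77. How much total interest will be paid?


Total paid over the life of the loan = PMT × n.
Total paid = $1,946.77 × 120 = $233,612.40
Total interest = total paid − principal = $233,612.40 − $164,438.21 = $69,174.19

Total interest = (PMT × n) - PV = $69,174.19


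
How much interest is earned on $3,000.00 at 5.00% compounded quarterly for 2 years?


Compound interest earned = final amount − principal.
A = P(1 + r/n)^(nt) = $3,000.00 × (1 + 0.05/4)^(4 × 2) = $3,313.46
Interest = A − P = $3,313.46 − $3,000.00 = $313.46

Interest = A - P = $313.46


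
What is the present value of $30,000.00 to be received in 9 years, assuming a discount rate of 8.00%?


Present value formula: PV = FV / (1 + r)^t
PV = $30,000.00 / (1 + 0.08)^9
PV = $30,000.00 / 1.999005
PV = $15,007.47

PV = FV / (1 + r)^t = $15,007.47


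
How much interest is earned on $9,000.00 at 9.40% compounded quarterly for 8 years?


Compound interest earned = final amount − principal.
A = P(1 + r/n)^(nt) = $9,000.00 × (1 + 0.094/4)^(4 × 8) = $18,925.77
Interest = A − P = $18,925.77 − $9,000.00 = $9,925.77

Interest = A - P = $9,925.77


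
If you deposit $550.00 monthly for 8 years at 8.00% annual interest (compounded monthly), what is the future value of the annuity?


Future value of an ordinary annuity: FV = PMT × ((1 + r)^n − 1) / r
Monthly rate r = 0.08/12 ≈ 0.00666667, n = 96
FV = $550.00 × ((1 + 0.08/12)^96 − 1) / (0.08/12)
FV = $550.00 × 133.868583
FV = $73,627.72

FV = PMT × ((1+r)^n - 1)/r = $73,627.72


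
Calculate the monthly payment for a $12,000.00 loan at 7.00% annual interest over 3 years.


Loan payment formula: PMT = PV × r / (1 − (1 + r)^(−n))
Monthly rate r = 0.07/12 ≈ 0.00583333, n = 36 months
Denominator: 1 − (1 + 0.07/12)^(−36) = 0.188921
PMT = $12,000.00 × (0.07/12) / 0.188921
PMT = $370.53 per month

PMT = PV × r / (1-(1+r)^(-n)) = $370.53/month


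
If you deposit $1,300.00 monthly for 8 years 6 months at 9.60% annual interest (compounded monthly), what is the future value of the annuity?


Future value of an ordinary annuity: FV = PMT × ((1 + r)^n − 1) / r
Monthly rate r = 0.096/12 = 0.008, n = 102
FV = $1,300.00 × ((1 + 0.096/12)^102 − 1) / (0.096/12)
FV = $1,300.00 × 156.763211
FV = $203,792.17

FV = PMT × ((1+r)^n - 1)/r = $203,792.17


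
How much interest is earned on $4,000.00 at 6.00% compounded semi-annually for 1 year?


Compound interest earned = final amount − principal.
A = P(1 + r/n)^(nt) = $4,000.00 × (1 + 0.06/2)^(2 × 1) = $4,243.60
Interest = A − P = $4,243.60 − $4,000.00 = $243.60

Interest = A - P = $243.60


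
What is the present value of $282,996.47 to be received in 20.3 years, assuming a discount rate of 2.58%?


Present value formula: PV = FV / (1 + r)^t
PV = $282,996.47 / (1 + 0.0258)^20.3
PV = $282,996.47 / 1.6771531
PV = $168,736.22

PV = FV / (1 + r)^t = $168,736.22


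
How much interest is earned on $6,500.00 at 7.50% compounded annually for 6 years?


Compound interest earned = final amount − principal.
A = P(1 + r/n)^(nt) = $6,500.00 × (1 + 0.075/1)^(1 × 6) = $10,031.46
Interest = A − P = $10,031.46 − $6,500.00 = $3,531.46

Interest = A - P = $3,531.46


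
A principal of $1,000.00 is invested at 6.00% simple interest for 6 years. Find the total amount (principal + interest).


Total amount formula: A = P(1 + rt) = P + P·r·t
Interest: I = P × r × t = $1,000.00 × 0.06 × 6 = $360.00
A = P + I = $1,000.00 + $360.00 = $1,360.00

A = P + I = P(1 + rt) = $1,360.00


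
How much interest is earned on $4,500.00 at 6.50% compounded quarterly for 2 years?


Compound interest earned = final amount − principal.
A = P(1 + r/n)^(nt) = $4,500.00 × (1 + 0.065/4)^(4 × 2) = $5,119.38
Interest = A − P = $5,119.38 − $4,500.00 = $619.38

Interest = A - P = $619.38


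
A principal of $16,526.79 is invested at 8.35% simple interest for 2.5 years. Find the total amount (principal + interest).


Total amount formula: A = P(1 + rt) = P + P·r·t
Interest: I = P × r × t = $16,526.79 × 0.0835 × 2.5 = $3,449.97
A = P + I = $16,526.79 + $3,449.97 = $19,976.76

A = P + I = P(1 + rt) = $19,976.76


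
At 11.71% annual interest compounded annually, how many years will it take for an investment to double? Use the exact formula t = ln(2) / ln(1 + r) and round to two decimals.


Doubling condition: (1 + r)^t = 2
Take ln of both sides: t × ln(1 + r) = ln(2)
t = ln(2) / ln(1 + r)
t = 0.693147 / 0.110736
t = 6.26

t = ln(2) / ln(1 + r) = 6.26 years


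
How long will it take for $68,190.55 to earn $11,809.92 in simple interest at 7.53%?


Rearrange the simple interest formula for t:
I = P × r × t  ⇒  t = I / (P × r)
t = $11,809.92 / ($68,190.55 × 0.0753)
t = 2.3

t = I/(P×r) = 2.3 years


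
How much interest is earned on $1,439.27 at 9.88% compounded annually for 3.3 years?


Compound interest earned = final amount − principal.
A = P(1 + r/n)^(nt) = $1,439.27 × (1 + 0.0988/1)^(1 × 3.3) = $1,964.15
Interest = A − P = $1,964.15 − $1,439.27 = $524.88

Interest = A - P = $524.88


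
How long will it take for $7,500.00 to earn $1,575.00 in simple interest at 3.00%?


Rearrange the simple interest formula for t:
I = P × r × t  ⇒  t = I / (P × r)
t = $1,575.00 / ($7,500.00 × 0.03)
t = 7

t = I/(P×r) = 7 years


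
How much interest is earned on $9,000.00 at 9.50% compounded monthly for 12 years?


Compound interest earned = final amount − principal.
A = P(1 + r/n)^(nt) = $9,000.00 × (1 + 0.095/12)^(12 × 12) = $28,014.88
Interest = A − P = $28,014.88 − $9,000.00 = $19,014.88

Interest = A - P = $19,014.88


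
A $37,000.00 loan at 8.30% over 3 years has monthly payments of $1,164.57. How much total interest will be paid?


Total paid over the life of the loan = PMT × n.
Total paid = $1,164.57 × 36 = $41,924.52
Total interest = total paid − principal = $41,924.52 − $37,000.00 = $4,924.52

Total interest = (PMT × n) - PV = $4,924.52
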